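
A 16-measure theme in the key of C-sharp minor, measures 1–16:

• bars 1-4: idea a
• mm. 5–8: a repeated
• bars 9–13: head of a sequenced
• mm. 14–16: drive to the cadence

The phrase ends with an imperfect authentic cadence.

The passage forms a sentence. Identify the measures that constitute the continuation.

measures 9–16

After the presentation (measures 1–8), the continuation covers the fragmentation through the cadence: bars 9-16.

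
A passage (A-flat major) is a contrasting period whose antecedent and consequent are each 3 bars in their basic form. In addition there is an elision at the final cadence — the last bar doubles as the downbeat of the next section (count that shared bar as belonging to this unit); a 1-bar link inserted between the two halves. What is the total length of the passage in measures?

Basic contrasting period: 3 + 3 = 6 bars.
6 (basic form) + 1 (link) = 7.
The elision shares a bar with the next section but does not change this unit's count.

7 measures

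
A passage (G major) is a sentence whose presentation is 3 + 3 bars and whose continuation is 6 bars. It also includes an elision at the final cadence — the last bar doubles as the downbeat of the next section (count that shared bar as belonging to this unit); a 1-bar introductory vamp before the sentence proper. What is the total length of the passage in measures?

Basic sentence: 3 + 3 + 6 = 12 bars.
12 (basic form) + 1 (introduction) = 13.
The elision shares a bar with the next section but does not change this unit's count.

13 measures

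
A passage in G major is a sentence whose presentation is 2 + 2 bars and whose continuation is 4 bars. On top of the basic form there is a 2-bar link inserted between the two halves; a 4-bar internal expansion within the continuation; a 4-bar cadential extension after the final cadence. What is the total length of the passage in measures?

18 measures

Basic sentence: 2 + 2 + 4 = 8 bars.
8 (basic form) + 2 (link) + 4 (internal expansion) + 4 (cadential extension) = 18.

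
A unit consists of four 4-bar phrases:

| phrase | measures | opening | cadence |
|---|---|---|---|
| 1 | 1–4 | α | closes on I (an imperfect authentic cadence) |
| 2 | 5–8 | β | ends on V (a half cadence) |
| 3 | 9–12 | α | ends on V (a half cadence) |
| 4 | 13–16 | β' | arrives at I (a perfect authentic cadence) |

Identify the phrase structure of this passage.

parallel double period

Four phrases in two halves: the first half (measures 1–8) ends with a half cadence, the second (bars 9–16) with a perfect authentic cadence — a large antecedent–consequent pair, i.e. a double period.
Phrase 3 begins with the same material as phrase 1, making it parallel.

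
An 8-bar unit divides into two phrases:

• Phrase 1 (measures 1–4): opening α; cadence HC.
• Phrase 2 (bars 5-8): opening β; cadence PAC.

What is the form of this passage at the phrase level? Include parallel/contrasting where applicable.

contrasting period

Phrase 1 ends with a half cadence (weaker) and phrase 2 with a perfect authentic cadence (stronger): antecedent + consequent = a period.
The two phrases open with different material (α / β), so the period is contrasting.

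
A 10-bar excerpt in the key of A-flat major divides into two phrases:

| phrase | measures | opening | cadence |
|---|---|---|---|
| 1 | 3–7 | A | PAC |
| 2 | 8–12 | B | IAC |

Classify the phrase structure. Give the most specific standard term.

phrase group

The second phrase closes with an imperfect authentic cadence, which is not stronger than the first phrase's perfect authentic cadence; without a weak→strong cadential pair there is no antecedent–consequent relationship, so this is a phrase group rather than a period.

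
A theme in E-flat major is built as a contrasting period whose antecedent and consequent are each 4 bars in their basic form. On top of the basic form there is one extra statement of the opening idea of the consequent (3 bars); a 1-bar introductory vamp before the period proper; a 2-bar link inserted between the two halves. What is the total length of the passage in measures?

Basic contrasting period: 4 + 4 = 8 bars.
8 (basic form) + 3 (extra statement) + 1 (introduction) + 2 (link) = 14.

14 measures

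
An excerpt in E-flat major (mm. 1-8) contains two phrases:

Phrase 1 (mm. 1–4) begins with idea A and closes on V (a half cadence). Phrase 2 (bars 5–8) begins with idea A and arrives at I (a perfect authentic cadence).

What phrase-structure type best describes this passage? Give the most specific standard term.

Phrase 1 ends with a half cadence (weaker) and phrase 2 with a perfect authentic cadence (stronger): antecedent + consequent = a period.
The two phrases open with the same material (A / A), so the period is parallel.

parallel period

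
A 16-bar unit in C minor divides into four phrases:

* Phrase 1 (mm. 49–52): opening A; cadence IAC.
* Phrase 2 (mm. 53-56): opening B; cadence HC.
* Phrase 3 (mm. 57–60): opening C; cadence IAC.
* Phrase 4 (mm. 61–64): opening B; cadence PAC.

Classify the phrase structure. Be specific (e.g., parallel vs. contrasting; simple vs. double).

contrasting double period

Four phrases in two halves: the first half (mm. 49–56) ends with a half cadence, the second (mm. 57-64) with a perfect authentic cadence — a large antecedent–consequent pair, i.e. a double period.
Phrase 3 begins with different material from phrase 1, making it contrasting.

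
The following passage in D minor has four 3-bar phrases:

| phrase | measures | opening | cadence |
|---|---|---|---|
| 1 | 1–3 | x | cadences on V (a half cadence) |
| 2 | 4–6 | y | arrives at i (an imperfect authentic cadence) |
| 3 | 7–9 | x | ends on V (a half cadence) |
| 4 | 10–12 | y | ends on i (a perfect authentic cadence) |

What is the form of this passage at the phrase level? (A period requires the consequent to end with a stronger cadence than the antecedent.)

Four phrases in two halves: the first half (mm. 1-6) ends with an imperfect authentic cadence, the second (mm. 7–12) with a perfect authentic cadence — a large antecedent–consequent pair, i.e. a double period.
Phrase 3 begins with the same material as phrase 1, making it parallel.

parallel double period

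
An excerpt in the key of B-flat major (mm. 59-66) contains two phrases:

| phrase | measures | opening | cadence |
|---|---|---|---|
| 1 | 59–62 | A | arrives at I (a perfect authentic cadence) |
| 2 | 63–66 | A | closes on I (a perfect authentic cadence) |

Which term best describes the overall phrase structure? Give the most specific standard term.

Both phrases have the same opening (A) and the same cadence (perfect authentic cadence): the second is a restatement, not a consequent, so this is a repeated phrase rather than a period.

repeated phrase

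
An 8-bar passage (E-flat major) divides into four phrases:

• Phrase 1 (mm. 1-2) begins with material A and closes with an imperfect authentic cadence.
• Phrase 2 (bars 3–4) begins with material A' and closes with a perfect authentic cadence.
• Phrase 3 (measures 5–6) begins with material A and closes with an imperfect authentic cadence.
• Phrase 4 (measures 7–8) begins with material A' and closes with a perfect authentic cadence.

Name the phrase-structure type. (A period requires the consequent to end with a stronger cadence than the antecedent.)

The cadence pattern IAC–PAC–IAC–PAC is weak–strong twice, and phrases 3–4 restate phrases 1–2: a period heard twice, not a double period (which would end weakly at phrase 2).

repeated period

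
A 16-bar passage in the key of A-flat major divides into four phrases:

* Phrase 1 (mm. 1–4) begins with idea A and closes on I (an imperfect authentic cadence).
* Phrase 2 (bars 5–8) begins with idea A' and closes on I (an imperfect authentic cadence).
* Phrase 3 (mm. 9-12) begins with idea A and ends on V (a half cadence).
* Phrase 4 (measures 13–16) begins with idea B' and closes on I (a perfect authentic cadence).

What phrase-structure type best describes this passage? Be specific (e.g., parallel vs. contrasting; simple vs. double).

parallel double period

Four phrases in two halves: the first half (mm. 1-8) ends with an imperfect authentic cadence, the second (mm. 9-16) with a perfect authentic cadence — a large antecedent–consequent pair, i.e. a double period.
Phrase 3 begins with the same material as phrase 1, making it parallel.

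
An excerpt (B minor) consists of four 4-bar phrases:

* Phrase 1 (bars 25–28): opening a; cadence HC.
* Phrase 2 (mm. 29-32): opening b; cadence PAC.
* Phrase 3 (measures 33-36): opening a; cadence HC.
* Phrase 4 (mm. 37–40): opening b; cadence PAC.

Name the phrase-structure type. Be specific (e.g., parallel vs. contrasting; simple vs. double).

The cadence pattern HC–PAC–HC–PAC is weak–strong twice, and phrases 3–4 restate phrases 1–2: a period heard twice, not a double period (which would end weakly at phrase 2).

repeated period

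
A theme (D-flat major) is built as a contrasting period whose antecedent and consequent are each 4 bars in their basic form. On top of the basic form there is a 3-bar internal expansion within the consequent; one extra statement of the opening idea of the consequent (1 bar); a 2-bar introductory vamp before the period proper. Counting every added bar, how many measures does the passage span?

Basic contrasting period: 4 + 4 = 8 bars.
8 (basic form) + 3 (internal expansion) + 1 (extra statement) + 2 (introduction) = 14.

14 measures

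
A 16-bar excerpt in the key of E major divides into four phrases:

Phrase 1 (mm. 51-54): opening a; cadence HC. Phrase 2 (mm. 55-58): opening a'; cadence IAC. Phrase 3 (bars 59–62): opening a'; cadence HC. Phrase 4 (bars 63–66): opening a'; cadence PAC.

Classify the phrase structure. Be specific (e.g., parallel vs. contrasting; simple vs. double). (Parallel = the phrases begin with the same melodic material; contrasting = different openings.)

Four phrases in two halves: the first half (measures 51–58) ends with an imperfect authentic cadence, the second (mm. 59-66) with a perfect authentic cadence — a large antecedent–consequent pair, i.e. a double period.
Phrase 3 begins with the same material as phrase 1, making it parallel.

parallel double period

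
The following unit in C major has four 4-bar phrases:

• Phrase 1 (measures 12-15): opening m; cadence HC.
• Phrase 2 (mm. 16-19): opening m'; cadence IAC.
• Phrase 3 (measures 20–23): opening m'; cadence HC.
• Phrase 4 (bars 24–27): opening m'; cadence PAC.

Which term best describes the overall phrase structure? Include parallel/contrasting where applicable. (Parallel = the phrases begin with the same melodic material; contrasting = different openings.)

parallel double period

Four phrases in two halves: the first half (bars 12–19) ends with an imperfect authentic cadence, the second (mm. 20–27) with a perfect authentic cadence — a large antecedent–consequent pair, i.e. a double period.
Phrase 3 begins with the same material as phrase 1, making it parallel.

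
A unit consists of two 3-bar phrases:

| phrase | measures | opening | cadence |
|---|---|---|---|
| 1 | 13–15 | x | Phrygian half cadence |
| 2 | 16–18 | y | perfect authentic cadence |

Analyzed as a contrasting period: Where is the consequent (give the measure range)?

measures 16–18

The antecedent is the phrase ending with the weaker cadence (Phrygian half cadence, phrase 1) and the consequent the one ending more conclusively (perfect authentic cadence, phrase 2); the consequent is bars 16-18.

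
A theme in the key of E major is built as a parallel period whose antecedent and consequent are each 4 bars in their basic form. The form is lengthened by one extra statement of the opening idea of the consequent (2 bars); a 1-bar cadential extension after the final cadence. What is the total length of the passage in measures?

11 measures

Basic parallel period: 4 + 4 = 8 bars.
8 (basic form) + 2 (extra statement) + 1 (cadential extension) = 11.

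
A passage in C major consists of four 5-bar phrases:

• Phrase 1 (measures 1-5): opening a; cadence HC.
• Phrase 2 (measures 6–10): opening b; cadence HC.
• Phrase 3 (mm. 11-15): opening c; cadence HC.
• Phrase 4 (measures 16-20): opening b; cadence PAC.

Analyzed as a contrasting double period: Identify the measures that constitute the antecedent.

measures 1–10

In a double period the four phrases pair into a large antecedent (phrases 1–2, ending half cadence) and a large consequent (phrases 3–4, ending perfect authentic cadence). The antecedent spans mm. 1-10.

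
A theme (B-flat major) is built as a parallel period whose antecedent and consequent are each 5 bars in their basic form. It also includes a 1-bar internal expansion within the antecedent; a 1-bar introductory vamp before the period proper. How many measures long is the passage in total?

12 measures

Basic parallel period: 5 + 5 = 10 bars.
10 (basic form) + 1 (internal expansion) + 1 (introduction) = 12.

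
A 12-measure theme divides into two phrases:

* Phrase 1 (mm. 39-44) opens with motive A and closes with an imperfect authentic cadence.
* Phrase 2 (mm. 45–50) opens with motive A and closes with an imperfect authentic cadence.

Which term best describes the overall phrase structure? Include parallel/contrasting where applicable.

Both phrases have the same opening (A) and the same cadence (imperfect authentic cadence): the second is a restatement, not a consequent, so this is a repeated phrase rather than a period.

repeated phrase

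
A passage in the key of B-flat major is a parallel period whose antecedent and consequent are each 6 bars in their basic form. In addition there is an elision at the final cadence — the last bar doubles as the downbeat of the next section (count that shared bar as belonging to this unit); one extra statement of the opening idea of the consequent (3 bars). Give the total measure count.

15 measures

Basic parallel period: 6 + 6 = 12 bars.
12 (basic form) + 3 (extra statement) = 15.
The elision shares a bar with the next section but does not change this unit's count.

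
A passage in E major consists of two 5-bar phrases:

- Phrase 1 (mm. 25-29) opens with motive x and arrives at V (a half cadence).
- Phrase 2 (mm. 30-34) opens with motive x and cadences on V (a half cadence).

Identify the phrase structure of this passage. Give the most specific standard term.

repeated phrase

Both phrases have the same opening (x) and the same cadence (half cadence): the second is a restatement, not a consequent, so this is a repeated phrase rather than a period.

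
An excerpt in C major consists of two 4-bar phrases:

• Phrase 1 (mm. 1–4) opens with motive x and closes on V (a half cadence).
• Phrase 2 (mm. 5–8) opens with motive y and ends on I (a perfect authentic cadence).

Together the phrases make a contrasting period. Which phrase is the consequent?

The phrase ending with the weaker cadence (half cadence) is the antecedent; the one ending more conclusively (perfect authentic cadence) is the consequent. The consequent is phrase 2.

phrase 2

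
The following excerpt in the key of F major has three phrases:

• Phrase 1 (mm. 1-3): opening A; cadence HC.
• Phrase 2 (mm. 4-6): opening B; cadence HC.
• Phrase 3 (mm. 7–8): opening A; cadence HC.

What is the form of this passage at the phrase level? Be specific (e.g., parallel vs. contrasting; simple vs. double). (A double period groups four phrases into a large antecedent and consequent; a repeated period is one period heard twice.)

The final phrase closes with a half cadence, which is not stronger than the preceding half cadence; the 3 phrases lack an overall antecedent–consequent design and so form a phrase group.

phrase group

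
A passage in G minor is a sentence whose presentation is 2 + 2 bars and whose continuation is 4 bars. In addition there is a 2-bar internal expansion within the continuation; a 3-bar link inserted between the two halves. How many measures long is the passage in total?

Basic sentence: 2 + 2 + 4 = 8 bars.
8 (basic form) + 2 (internal expansion) + 3 (link) = 13.

13 measures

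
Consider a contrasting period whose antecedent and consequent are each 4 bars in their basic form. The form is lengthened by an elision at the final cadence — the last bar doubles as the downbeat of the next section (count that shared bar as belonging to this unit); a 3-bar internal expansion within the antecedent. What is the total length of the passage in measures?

11 measures

Basic contrasting period: 4 + 4 = 8 bars.
8 (basic form) + 3 (internal expansion) = 11.
The elision shares a bar with the next section but does not change this unit's count.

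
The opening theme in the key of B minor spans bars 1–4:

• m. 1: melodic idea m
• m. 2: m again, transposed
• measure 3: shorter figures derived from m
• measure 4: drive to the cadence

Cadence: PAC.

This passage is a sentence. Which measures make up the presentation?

measures 1–2

The presentation of a sentence is the basic idea (measure 1) plus its repetition (m. 2); the presentation is therefore measures 1–2.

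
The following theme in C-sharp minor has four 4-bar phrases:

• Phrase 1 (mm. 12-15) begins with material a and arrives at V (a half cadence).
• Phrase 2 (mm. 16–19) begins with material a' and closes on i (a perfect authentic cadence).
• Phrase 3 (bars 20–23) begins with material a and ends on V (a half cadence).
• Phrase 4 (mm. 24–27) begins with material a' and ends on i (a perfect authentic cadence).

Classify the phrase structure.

The cadence pattern HC–PAC–HC–PAC is weak–strong twice, and phrases 3–4 restate phrases 1–2: a period heard twice, not a double period (which would end weakly at phrase 2).

repeated period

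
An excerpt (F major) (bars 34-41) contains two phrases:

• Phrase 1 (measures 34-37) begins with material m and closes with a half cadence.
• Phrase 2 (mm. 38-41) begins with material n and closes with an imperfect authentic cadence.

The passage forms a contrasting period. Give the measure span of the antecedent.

measures 34–37

The phrase ending with the weaker cadence (half cadence) is the antecedent; the one ending more conclusively (imperfect authentic cadence) is the consequent. The antecedent is measures 34–37.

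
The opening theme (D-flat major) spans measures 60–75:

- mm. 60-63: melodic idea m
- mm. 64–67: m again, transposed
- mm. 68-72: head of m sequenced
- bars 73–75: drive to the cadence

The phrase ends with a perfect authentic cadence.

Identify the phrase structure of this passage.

sentence

Basic idea (measures 60–63) + its repetition (mm. 64–67) form the presentation; fragmentation and cadence (measures 68-75) form the continuation — the 16-bar whole is a sentence.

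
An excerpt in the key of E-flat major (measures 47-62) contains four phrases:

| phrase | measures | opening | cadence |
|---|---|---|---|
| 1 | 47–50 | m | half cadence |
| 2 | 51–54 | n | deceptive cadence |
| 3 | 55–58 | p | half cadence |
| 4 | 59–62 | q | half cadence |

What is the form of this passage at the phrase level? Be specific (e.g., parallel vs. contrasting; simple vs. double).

Phrase 4 ends with a half cadence, no stronger than phrase 2's deceptive cadence, so the four phrases do not form a double period; nor do phrases 3–4 duplicate 1–2, so it is not a repeated period. With no phrase reaching a conclusive cadence, the passage is a phrase group.

phrase group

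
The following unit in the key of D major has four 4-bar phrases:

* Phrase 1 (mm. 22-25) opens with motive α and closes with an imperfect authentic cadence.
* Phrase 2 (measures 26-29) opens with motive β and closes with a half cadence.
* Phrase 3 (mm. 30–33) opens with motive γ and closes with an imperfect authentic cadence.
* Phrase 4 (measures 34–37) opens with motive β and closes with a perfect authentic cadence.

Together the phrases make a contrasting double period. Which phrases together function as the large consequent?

In a double period the first pair of phrases (ending half cadence) is the large antecedent and the second pair (ending perfect authentic cadence) is the large consequent; the consequent is phrases 3 and 4.

phrases 3 and 4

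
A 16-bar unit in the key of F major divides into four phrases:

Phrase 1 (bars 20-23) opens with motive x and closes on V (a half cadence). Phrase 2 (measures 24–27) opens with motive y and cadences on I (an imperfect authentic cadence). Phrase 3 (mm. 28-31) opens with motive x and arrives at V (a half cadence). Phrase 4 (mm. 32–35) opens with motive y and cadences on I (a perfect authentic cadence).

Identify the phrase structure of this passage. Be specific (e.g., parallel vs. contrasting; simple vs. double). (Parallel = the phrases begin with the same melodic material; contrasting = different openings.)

parallel double period

Four phrases in two halves: the first half (mm. 20–27) ends with an imperfect authentic cadence, the second (mm. 28–35) with a perfect authentic cadence — a large antecedent–consequent pair, i.e. a double period.
Phrase 3 begins with the same material as phrase 1, making it parallel.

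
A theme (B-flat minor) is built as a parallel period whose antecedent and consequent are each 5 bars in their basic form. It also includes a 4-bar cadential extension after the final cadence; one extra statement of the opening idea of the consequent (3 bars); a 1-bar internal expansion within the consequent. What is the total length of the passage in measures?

Basic parallel period: 5 + 5 = 10 bars.
10 (basic form) + 4 (cadential extension) + 3 (extra statement) + 1 (internal expansion) = 18.

18 measures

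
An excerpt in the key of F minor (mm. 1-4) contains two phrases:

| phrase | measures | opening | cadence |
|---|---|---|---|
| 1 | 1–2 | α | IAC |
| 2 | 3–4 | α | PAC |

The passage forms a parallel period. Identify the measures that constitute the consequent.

The antecedent is the phrase ending with the weaker cadence (imperfect authentic cadence, phrase 1) and the consequent the one ending more conclusively (perfect authentic cadence, phrase 2); the consequent is bars 3–4.

measures 3–4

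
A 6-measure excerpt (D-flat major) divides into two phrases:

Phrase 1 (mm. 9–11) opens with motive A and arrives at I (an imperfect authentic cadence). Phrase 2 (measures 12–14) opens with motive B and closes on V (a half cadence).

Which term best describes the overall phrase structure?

phrase group

The second phrase closes with a half cadence, which is not stronger than the first phrase's imperfect authentic cadence; without a weak→strong cadential pair there is no antecedent–consequent relationship, so this is a phrase group rather than a period.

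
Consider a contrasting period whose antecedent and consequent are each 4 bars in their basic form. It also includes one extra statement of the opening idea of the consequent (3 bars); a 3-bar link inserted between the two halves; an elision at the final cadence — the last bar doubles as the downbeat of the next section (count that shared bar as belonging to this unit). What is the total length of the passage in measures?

14 measures

Basic contrasting period: 4 + 4 = 8 bars.
8 (basic form) + 3 (extra statement) + 3 (link) = 14.
The elision shares a bar with the next section but does not change this unit's count.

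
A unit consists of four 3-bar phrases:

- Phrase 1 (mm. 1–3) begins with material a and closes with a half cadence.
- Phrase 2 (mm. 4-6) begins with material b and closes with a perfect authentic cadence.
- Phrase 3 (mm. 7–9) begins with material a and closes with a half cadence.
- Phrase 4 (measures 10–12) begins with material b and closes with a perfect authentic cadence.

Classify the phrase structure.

The cadence pattern HC–PAC–HC–PAC is weak–strong twice, and phrases 3–4 restate phrases 1–2: a period heard twice, not a double period (which would end weakly at phrase 2).

repeated period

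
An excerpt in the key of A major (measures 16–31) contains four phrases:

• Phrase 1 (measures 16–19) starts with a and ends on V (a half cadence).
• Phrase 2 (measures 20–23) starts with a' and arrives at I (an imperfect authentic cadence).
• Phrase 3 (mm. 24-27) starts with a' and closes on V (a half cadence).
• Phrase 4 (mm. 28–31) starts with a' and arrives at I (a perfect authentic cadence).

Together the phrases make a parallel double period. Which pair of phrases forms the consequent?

phrases 3 and 4

In a double period the first pair of phrases (ending imperfect authentic cadence) is the large antecedent and the second pair (ending perfect authentic cadence) is the large consequent; the consequent is phrases 3 and 4.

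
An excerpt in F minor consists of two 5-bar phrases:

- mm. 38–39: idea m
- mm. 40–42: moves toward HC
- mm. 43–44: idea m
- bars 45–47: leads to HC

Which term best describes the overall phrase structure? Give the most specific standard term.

repeated phrase

Both phrases have the same opening (m) and the same cadence (half cadence): the second is a restatement, not a consequent, so this is a repeated phrase rather than a period.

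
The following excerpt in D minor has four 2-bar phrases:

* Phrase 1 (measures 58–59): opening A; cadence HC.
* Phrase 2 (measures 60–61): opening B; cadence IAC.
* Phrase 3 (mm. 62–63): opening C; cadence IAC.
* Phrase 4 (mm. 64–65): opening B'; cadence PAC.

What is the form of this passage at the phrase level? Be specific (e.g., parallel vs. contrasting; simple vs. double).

contrasting double period

Four phrases in two halves: the first half (measures 58–61) ends with an imperfect authentic cadence, the second (measures 62–65) with a perfect authentic cadence — a large antecedent–consequent pair, i.e. a double period.
Phrase 3 begins with different material from phrase 1, making it contrasting.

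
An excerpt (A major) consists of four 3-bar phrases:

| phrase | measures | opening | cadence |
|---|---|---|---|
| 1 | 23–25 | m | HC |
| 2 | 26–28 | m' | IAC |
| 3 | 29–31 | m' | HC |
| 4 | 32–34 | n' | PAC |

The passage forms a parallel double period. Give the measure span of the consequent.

In a double period the first pair of phrases (ending imperfect authentic cadence) is the large antecedent and the second pair (ending perfect authentic cadence) is the large consequent; the consequent is measures 29–34.

measures 29–34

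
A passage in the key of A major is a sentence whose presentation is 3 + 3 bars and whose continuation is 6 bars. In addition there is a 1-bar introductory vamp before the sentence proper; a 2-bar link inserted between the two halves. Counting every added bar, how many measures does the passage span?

Basic sentence: 3 + 3 + 6 = 12 bars.
12 (basic form) + 1 (introduction) + 2 (link) = 15.

15 measures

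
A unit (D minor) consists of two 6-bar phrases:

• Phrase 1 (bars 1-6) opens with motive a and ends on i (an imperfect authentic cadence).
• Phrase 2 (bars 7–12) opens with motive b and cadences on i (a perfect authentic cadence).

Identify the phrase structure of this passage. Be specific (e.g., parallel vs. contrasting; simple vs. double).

Phrase 1 ends with an imperfect authentic cadence (weaker) and phrase 2 with a perfect authentic cadence (stronger): antecedent + consequent = a period.
The two phrases open with different material (a / b), so the period is contrasting.

contrasting period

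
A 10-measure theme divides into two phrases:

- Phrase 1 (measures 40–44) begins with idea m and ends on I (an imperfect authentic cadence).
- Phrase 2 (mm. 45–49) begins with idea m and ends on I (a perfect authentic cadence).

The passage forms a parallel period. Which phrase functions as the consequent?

The phrase ending with the weaker cadence (imperfect authentic cadence) is the antecedent; the one ending more conclusively (perfect authentic cadence) is the consequent. The consequent is phrase 2.

phrase 2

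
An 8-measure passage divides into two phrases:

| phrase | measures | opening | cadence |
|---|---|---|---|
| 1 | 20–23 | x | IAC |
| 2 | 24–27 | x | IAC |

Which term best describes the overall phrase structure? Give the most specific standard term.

Both phrases have the same opening (x) and the same cadence (imperfect authentic cadence): the second is a restatement, not a consequent, so this is a repeated phrase rather than a period.

repeated phrase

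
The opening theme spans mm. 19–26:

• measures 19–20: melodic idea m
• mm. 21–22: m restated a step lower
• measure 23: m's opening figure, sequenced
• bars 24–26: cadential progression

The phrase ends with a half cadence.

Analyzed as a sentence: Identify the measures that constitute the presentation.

The presentation of a sentence is the basic idea (measures 19–20) plus its repetition (mm. 21–22); the presentation is therefore mm. 19-22.

measures 19–22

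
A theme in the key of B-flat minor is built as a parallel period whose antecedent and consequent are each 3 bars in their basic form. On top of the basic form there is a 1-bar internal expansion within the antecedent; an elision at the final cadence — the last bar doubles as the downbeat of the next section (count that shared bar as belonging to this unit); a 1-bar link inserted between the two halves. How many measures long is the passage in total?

Basic parallel period: 3 + 3 = 6 bars.
6 (basic form) + 1 (internal expansion) + 1 (link) = 8.
The elision shares a bar with the next section but does not change this unit's count.

8 measures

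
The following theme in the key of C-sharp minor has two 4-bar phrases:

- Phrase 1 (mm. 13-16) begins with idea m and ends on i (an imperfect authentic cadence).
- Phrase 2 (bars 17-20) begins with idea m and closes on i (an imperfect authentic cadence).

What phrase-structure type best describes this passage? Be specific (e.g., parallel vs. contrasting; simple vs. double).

Both phrases have the same opening (m) and the same cadence (imperfect authentic cadence): the second is a restatement, not a consequent, so this is a repeated phrase rather than a period.

repeated phrase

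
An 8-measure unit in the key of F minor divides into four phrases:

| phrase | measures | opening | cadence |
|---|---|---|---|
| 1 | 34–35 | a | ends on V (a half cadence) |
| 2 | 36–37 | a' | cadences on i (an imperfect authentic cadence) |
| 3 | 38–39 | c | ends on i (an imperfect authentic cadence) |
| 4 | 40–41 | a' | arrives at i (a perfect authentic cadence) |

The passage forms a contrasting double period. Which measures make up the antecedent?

In a double period the first pair of phrases (ending imperfect authentic cadence) is the large antecedent and the second pair (ending perfect authentic cadence) is the large consequent; the antecedent is measures 34–37.

measures 34–37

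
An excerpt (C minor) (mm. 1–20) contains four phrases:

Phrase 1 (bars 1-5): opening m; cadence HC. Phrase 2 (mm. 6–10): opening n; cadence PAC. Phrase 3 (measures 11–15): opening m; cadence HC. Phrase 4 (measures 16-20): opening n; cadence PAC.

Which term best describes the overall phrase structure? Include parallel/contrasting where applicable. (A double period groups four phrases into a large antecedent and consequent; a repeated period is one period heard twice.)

The cadence pattern HC–PAC–HC–PAC is weak–strong twice, and phrases 3–4 restate phrases 1–2: a period heard twice, not a double period (which would end weakly at phrase 2).

repeated period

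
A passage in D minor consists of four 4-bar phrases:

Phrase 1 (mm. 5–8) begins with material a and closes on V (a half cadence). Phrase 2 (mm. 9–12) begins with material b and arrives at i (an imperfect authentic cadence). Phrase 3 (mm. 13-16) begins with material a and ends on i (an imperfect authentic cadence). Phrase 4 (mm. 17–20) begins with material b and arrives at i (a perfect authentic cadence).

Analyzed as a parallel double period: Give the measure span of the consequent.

In a double period the four phrases pair into a large antecedent (phrases 1–2, ending imperfect authentic cadence) and a large consequent (phrases 3–4, ending perfect authentic cadence). The consequent spans bars 13-20.

measures 13–20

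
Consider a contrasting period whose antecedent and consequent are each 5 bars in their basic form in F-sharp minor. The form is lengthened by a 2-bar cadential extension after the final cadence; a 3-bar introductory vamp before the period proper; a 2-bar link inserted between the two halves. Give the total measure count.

17 measures

Basic contrasting period: 5 + 5 = 10 bars.
10 (basic form) + 2 (cadential extension) + 3 (introduction) + 2 (link) = 17.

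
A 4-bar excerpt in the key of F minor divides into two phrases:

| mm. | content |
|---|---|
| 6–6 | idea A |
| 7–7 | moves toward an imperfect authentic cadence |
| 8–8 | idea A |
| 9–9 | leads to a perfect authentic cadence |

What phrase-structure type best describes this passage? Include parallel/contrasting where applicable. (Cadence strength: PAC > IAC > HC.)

parallel period

Phrase 1 ends with an imperfect authentic cadence (weaker) and phrase 2 with a perfect authentic cadence (stronger): antecedent + consequent = a period.
The two phrases open with the same material (A / A), so the period is parallel.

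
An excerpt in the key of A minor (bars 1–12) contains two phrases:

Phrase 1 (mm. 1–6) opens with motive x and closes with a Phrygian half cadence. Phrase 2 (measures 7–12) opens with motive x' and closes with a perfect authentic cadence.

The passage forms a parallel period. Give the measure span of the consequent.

The phrase ending with the weaker cadence (Phrygian half cadence) is the antecedent; the one ending more conclusively (perfect authentic cadence) is the consequent. The consequent is measures 7–12.

measures 7–12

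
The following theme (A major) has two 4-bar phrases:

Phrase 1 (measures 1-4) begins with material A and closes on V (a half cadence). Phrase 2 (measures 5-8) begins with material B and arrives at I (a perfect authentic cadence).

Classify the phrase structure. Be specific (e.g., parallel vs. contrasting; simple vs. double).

Phrase 1 ends with a half cadence (weaker) and phrase 2 with a perfect authentic cadence (stronger): antecedent + consequent = a period.
The two phrases open with different material (A / B), so the period is contrasting.

contrasting period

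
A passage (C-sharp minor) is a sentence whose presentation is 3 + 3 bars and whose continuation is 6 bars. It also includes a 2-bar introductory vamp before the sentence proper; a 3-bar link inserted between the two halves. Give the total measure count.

17 measures

Basic sentence: 3 + 3 + 6 = 12 bars.
12 (basic form) + 2 (introduction) + 3 (link) = 17.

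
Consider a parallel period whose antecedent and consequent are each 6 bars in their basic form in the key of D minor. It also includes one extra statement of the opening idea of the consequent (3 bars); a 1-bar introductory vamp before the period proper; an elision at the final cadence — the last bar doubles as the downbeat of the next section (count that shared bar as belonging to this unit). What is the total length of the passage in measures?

16 measures

Basic parallel period: 6 + 6 = 12 bars.
12 (basic form) + 3 (extra statement) + 1 (introduction) = 16.
The elision shares a bar with the next section but does not change this unit's count.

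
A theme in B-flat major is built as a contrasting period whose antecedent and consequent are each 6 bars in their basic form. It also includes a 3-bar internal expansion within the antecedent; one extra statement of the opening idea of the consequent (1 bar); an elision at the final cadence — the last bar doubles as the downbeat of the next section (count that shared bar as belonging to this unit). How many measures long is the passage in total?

Basic contrasting period: 6 + 6 = 12 bars.
12 (basic form) + 3 (internal expansion) + 1 (extra statement) = 16.
The elision shares a bar with the next section but does not change this unit's count.

16 measures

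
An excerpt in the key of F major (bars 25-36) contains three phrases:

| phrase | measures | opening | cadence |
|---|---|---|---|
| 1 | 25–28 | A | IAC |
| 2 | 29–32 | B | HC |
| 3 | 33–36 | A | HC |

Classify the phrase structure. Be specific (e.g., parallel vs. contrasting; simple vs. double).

phrase group

The final phrase closes with a half cadence, which is not stronger than the preceding half cadence; the 3 phrases lack an overall antecedent–consequent design and so form a phrase group.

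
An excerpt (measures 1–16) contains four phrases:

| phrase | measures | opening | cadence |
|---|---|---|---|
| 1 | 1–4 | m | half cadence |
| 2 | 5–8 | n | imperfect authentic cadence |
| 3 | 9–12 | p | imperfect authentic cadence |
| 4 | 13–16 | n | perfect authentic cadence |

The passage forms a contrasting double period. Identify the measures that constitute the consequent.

measures 9–16

In a double period the four phrases pair into a large antecedent (phrases 1–2, ending imperfect authentic cadence) and a large consequent (phrases 3–4, ending perfect authentic cadence). The consequent spans mm. 9-16.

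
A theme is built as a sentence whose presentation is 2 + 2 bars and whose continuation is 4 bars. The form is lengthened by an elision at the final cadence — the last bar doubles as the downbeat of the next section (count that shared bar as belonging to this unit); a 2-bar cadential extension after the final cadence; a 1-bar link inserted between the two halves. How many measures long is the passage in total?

11 measures

Basic sentence: 2 + 2 + 4 = 8 bars.
8 (basic form) + 2 (cadential extension) + 1 (link) = 11.
The elision shares a bar with the next section but does not change this unit's count.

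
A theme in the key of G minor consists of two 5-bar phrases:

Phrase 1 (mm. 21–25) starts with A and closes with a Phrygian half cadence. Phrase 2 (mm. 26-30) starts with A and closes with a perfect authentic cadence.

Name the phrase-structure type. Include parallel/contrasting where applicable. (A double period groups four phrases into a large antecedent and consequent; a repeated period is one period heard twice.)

parallel period

Phrase 1 ends with a Phrygian half cadence (weaker) and phrase 2 with a perfect authentic cadence (stronger): antecedent + consequent = a period.
The two phrases open with the same material (A / A), so the period is parallel.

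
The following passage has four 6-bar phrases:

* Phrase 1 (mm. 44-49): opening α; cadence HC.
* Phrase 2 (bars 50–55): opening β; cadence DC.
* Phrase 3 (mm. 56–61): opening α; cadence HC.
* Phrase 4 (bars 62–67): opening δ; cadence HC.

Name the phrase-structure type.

phrase group

Phrase 4 ends with a half cadence, no stronger than phrase 2's deceptive cadence, so the four phrases do not form a double period; nor do phrases 3–4 duplicate 1–2, so it is not a repeated period. With no phrase reaching a conclusive cadence, the passage is a phrase group.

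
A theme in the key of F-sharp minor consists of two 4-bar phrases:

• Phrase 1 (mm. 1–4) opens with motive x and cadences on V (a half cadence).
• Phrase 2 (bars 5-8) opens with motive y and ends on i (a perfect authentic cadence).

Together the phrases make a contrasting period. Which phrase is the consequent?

phrase 2

The phrase ending with the weaker cadence (half cadence) is the antecedent; the one ending more conclusively (perfect authentic cadence) is the consequent. The consequent is phrase 2.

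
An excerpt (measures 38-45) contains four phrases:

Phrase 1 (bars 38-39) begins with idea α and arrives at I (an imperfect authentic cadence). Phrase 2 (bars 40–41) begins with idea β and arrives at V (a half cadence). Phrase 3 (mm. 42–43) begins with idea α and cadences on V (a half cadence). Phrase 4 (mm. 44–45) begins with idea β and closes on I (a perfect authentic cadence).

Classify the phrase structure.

Four phrases in two halves: the first half (bars 38–41) ends with a half cadence, the second (bars 42-45) with a perfect authentic cadence — a large antecedent–consequent pair, i.e. a double period.
Phrase 3 begins with the same material as phrase 1, making it parallel.

parallel double period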